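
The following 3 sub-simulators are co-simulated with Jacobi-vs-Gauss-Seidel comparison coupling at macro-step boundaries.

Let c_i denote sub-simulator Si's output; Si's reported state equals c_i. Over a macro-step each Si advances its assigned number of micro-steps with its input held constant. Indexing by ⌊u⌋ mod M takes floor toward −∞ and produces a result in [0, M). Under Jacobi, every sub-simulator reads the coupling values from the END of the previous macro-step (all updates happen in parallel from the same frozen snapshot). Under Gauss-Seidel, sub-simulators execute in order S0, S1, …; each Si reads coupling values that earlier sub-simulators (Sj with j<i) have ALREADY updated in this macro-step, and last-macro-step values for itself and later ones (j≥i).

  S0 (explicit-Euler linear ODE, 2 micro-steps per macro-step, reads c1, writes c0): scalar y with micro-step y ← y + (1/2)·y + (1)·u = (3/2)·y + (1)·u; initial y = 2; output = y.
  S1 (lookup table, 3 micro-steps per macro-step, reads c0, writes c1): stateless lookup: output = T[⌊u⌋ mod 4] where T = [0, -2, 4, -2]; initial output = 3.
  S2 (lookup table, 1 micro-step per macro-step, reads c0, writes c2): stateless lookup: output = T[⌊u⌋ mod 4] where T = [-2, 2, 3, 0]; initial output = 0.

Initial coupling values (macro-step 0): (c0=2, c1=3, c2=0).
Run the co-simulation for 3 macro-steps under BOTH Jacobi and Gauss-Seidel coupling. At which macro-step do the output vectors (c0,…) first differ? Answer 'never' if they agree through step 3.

[Jacobi] macro 1: S0 reads c1=3 → after 2×micro: 12; S1 reads c0=2 → after 3×micro: 4; S2 reads c0=2 → after 1×micro: 3 ⇒ (c0=12, c1=4, c2=3)
[Jacobi] macro 2: S0 reads c1=4 → after 2×micro: 37; S1 reads c0=12 → after 3×micro: 0; S2 reads c0=12 → after 1×micro: -2 ⇒ (c0=37, c1=0, c2=-2)
[Jacobi] macro 3: S0 reads c1=0 → after 2×micro: 333/4; S1 reads c0=37 → after 3×micro: -2; S2 reads c0=37 → after 1×micro: 2 ⇒ (c0=333/4, c1=-2, c2=2)
[Gauss-Seidel] macro 1: S0 reads c1=3 → after 2×micro: 12; S1 reads c0=12 → after 3×micro: 0; S2 reads c0=12 → after 1×micro: -2 ⇒ (c0=12, c1=0, c2=-2)
[Gauss-Seidel] macro 2: S0 reads c1=0 → after 2×micro: 27; S1 reads c0=27 → after 3×micro: -2; S2 reads c0=27 → after 1×micro: 0 ⇒ (c0=27, c1=-2, c2=0)
[Gauss-Seidel] macro 3: S0 reads c1=-2 → after 2×micro: 223/4; S1 reads c0=223/4 → after 3×micro: -2; S2 reads c0=223/4 → after 1×micro: 0 ⇒ (c0=223/4, c1=-2, c2=0)

first divergence at macro-step: 1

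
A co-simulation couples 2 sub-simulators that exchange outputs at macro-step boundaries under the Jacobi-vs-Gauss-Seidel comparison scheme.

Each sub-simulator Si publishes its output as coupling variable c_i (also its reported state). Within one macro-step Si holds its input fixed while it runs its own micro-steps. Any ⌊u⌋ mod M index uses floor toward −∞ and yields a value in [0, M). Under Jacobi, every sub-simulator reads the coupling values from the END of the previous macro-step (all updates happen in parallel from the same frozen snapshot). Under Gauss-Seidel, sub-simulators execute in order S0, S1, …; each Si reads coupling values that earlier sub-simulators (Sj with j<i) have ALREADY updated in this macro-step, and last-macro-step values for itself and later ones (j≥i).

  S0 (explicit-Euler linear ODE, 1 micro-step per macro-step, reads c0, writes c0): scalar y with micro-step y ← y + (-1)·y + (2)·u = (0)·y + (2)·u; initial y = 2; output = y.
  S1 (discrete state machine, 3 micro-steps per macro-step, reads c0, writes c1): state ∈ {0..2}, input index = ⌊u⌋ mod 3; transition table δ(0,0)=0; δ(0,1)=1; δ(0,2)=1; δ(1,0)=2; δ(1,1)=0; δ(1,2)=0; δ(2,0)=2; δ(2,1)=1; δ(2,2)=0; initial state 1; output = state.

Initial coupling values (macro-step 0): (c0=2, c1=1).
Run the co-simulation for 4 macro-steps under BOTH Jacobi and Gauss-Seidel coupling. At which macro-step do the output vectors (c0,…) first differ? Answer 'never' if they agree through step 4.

[Jacobi] macro 1: S0 reads c0=2 → after 1×micro: 4; S1 reads c0=2 → after 3×micro: 0 ⇒ (c0=4, c1=0)
[Jacobi] macro 2: S0 reads c0=4 → after 1×micro: 8; S1 reads c0=4 → after 3×micro: 1 ⇒ (c0=8, c1=1)
[Jacobi] macro 3: S0 reads c0=8 → after 1×micro: 16; S1 reads c0=8 → after 3×micro: 0 ⇒ (c0=16, c1=0)
[Jacobi] macro 4: S0 reads c0=16 → after 1×micro: 32; S1 reads c0=16 → after 3×micro: 1 ⇒ (c0=32, c1=1)
[Gauss-Seidel] macro 1: S0 reads c0=2 → after 1×micro: 4; S1 reads c0=4 → after 3×micro: 0 ⇒ (c0=4, c1=0)
[Gauss-Seidel] macro 2: S0 reads c0=4 → after 1×micro: 8; S1 reads c0=8 → after 3×micro: 1 ⇒ (c0=8, c1=1)
[Gauss-Seidel] macro 3: S0 reads c0=8 → after 1×micro: 16; S1 reads c0=16 → after 3×micro: 0 ⇒ (c0=16, c1=0)
[Gauss-Seidel] macro 4: S0 reads c0=16 → after 1×micro: 32; S1 reads c0=32 → after 3×micro: 1 ⇒ (c0=32, c1=1)

first divergence at macro-step: never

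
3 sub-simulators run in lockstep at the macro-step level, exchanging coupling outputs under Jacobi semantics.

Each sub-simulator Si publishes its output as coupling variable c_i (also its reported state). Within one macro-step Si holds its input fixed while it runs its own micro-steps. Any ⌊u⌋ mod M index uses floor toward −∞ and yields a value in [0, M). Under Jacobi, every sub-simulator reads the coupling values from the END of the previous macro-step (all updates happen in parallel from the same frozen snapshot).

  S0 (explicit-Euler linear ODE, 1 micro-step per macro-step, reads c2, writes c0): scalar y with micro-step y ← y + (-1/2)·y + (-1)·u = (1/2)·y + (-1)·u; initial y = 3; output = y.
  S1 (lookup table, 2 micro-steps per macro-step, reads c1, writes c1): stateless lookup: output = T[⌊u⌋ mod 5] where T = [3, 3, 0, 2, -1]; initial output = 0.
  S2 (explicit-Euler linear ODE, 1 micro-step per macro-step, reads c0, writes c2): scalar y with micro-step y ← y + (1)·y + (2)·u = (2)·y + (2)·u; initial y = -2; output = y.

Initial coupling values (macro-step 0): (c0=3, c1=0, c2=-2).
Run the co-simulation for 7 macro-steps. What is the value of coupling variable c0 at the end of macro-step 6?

macro 1: S0 reads c2=-2 → after 1×micro: 7/2; S1 reads c1=0 → after 2×micro: 3; S2 reads c0=3 → after 1×micro: 2 ⇒ (c0=7/2, c1=3, c2=2)
macro 2: S0 reads c2=2 → after 1×micro: -1/4; S1 reads c1=3 → after 2×micro: 2; S2 reads c0=7/2 → after 1×micro: 11 ⇒ (c0=-1/4, c1=2, c2=11)
macro 3: S0 reads c2=11 → after 1×micro: -89/8; S1 reads c1=2 → after 2×micro: 0; S2 reads c0=-1/4 → after 1×micro: 43/2 ⇒ (c0=-89/8, c1=0, c2=43/2)
macro 4: S0 reads c2=43/2 → after 1×micro: -433/16; S1 reads c1=0 → after 2×micro: 3; S2 reads c0=-89/8 → after 1×micro: 83/4 ⇒ (c0=-433/16, c1=3, c2=83/4)
macro 5: S0 reads c2=83/4 → after 1×micro: -1097/32; S1 reads c1=3 → after 2×micro: 2; S2 reads c0=-433/16 → after 1×micro: -101/8 ⇒ (c0=-1097/32, c1=2, c2=-101/8)
macro 6: S0 reads c2=-101/8 → after 1×micro: -289/64; S1 reads c1=2 → after 2×micro: 0; S2 reads c0=-1097/32 → after 1×micro: -1501/16 ⇒ (c0=-289/64, c1=0, c2=-1501/16)
macro 7: S0 reads c2=-1501/16 → after 1×micro: 11719/128; S1 reads c1=0 → after 2×micro: 3; S2 reads c0=-289/64 → after 1×micro: -6293/32 ⇒ (c0=11719/128, c1=3, c2=-6293/32)

c0 at macro-step 6 = -289/64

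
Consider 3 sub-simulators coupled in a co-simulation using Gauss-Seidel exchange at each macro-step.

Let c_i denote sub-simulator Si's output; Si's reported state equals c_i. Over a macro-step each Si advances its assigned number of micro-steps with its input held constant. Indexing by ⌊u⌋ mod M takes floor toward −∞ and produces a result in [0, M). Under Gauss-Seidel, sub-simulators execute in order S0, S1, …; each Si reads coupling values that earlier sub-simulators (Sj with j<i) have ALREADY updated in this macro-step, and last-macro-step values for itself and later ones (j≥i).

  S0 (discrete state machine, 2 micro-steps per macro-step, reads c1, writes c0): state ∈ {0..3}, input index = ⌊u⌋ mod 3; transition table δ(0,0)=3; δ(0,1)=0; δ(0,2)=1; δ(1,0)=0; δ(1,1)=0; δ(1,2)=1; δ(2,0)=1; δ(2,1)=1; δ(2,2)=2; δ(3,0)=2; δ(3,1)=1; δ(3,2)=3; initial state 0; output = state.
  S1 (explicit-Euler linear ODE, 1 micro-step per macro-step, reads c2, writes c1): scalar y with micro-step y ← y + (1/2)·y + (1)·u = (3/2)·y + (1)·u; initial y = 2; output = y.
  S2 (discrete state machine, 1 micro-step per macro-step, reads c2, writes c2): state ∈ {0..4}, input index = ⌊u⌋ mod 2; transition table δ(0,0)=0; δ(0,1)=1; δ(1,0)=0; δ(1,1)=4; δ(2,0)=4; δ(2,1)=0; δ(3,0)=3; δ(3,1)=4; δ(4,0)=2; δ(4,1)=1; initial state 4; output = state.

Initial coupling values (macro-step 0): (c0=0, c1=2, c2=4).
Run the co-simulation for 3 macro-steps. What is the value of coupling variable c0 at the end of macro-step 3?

c0 at macro-step 3 = 2

macro 1: S0 reads c1=2 → after 2×micro: 1; S1 reads c2=4 → after 1×micro: 7; S2 reads c2=4 → after 1×micro: 2 ⇒ (c0=1, c1=7, c2=2)
macro 2: S0 reads c1=7 → after 2×micro: 0; S1 reads c2=2 → after 1×micro: 25/2; S2 reads c2=2 → after 1×micro: 4 ⇒ (c0=0, c1=25/2, c2=4)
macro 3: S0 reads c1=25/2 → after 2×micro: 2; S1 reads c2=4 → after 1×micro: 91/4; S2 reads c2=4 → after 1×micro: 2 ⇒ (c0=2, c1=91/4, c2=2)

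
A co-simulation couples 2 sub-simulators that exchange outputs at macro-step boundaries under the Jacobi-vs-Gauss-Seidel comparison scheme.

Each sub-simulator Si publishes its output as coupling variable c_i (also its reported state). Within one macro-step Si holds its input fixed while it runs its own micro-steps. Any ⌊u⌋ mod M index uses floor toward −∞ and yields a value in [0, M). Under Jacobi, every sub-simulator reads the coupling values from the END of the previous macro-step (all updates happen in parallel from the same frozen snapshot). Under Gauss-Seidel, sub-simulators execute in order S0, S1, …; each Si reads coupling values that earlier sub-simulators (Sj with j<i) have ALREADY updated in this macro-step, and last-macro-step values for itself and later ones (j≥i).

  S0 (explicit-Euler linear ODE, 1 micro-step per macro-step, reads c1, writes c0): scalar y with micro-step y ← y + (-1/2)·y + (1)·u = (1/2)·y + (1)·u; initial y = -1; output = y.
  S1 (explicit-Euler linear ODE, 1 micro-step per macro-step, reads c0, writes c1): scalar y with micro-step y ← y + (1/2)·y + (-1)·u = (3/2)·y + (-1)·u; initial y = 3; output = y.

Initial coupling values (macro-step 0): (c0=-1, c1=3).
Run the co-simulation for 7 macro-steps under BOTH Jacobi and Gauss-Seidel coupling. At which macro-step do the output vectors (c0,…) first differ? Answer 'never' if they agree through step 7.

[Jacobi] macro 1: S0 reads c1=3 → after 1×micro: 5/2; S1 reads c0=-1 → after 1×micro: 11/2 ⇒ (c0=5/2, c1=11/2)
[Jacobi] macro 2: S0 reads c1=11/2 → after 1×micro: 27/4; S1 reads c0=5/2 → after 1×micro: 23/4 ⇒ (c0=27/4, c1=23/4)
[Jacobi] macro 3: S0 reads c1=23/4 → after 1×micro: 73/8; S1 reads c0=27/4 → after 1×micro: 15/8 ⇒ (c0=73/8, c1=15/8)
[Jacobi] macro 4: S0 reads c1=15/8 → after 1×micro: 103/16; S1 reads c0=73/8 → after 1×micro: -101/16 ⇒ (c0=103/16, c1=-101/16)
[Jacobi] macro 5: S0 reads c1=-101/16 → after 1×micro: -99/32; S1 reads c0=103/16 → after 1×micro: -509/32 ⇒ (c0=-99/32, c1=-509/32)
[Jacobi] macro 6: S0 reads c1=-509/32 → after 1×micro: -1117/64; S1 reads c0=-99/32 → after 1×micro: -1329/64 ⇒ (c0=-1117/64, c1=-1329/64)
[Jacobi] macro 7: S0 reads c1=-1329/64 → after 1×micro: -3775/128; S1 reads c0=-1117/64 → after 1×micro: -1753/128 ⇒ (c0=-3775/128, c1=-1753/128)
[Gauss-Seidel] macro 1: S0 reads c1=3 → after 1×micro: 5/2; S1 reads c0=5/2 → after 1×micro: 2 ⇒ (c0=5/2, c1=2)
[Gauss-Seidel] macro 2: S0 reads c1=2 → after 1×micro: 13/4; S1 reads c0=13/4 → after 1×micro: -1/4 ⇒ (c0=13/4, c1=-1/4)
[Gauss-Seidel] macro 3: S0 reads c1=-1/4 → after 1×micro: 11/8; S1 reads c0=11/8 → after 1×micro: -7/4 ⇒ (c0=11/8, c1=-7/4)
[Gauss-Seidel] macro 4: S0 reads c1=-7/4 → after 1×micro: -17/16; S1 reads c0=-17/16 → after 1×micro: -25/16 ⇒ (c0=-17/16, c1=-25/16)
[Gauss-Seidel] macro 5: S0 reads c1=-25/16 → after 1×micro: -67/32; S1 reads c0=-67/32 → after 1×micro: -1/4 ⇒ (c0=-67/32, c1=-1/4)
[Gauss-Seidel] macro 6: S0 reads c1=-1/4 → after 1×micro: -83/64; S1 reads c0=-83/64 → after 1×micro: 59/64 ⇒ (c0=-83/64, c1=59/64)
[Gauss-Seidel] macro 7: S0 reads c1=59/64 → after 1×micro: 35/128; S1 reads c0=35/128 → after 1×micro: 71/64 ⇒ (c0=35/128, c1=71/64)

first divergence at macro-step: 1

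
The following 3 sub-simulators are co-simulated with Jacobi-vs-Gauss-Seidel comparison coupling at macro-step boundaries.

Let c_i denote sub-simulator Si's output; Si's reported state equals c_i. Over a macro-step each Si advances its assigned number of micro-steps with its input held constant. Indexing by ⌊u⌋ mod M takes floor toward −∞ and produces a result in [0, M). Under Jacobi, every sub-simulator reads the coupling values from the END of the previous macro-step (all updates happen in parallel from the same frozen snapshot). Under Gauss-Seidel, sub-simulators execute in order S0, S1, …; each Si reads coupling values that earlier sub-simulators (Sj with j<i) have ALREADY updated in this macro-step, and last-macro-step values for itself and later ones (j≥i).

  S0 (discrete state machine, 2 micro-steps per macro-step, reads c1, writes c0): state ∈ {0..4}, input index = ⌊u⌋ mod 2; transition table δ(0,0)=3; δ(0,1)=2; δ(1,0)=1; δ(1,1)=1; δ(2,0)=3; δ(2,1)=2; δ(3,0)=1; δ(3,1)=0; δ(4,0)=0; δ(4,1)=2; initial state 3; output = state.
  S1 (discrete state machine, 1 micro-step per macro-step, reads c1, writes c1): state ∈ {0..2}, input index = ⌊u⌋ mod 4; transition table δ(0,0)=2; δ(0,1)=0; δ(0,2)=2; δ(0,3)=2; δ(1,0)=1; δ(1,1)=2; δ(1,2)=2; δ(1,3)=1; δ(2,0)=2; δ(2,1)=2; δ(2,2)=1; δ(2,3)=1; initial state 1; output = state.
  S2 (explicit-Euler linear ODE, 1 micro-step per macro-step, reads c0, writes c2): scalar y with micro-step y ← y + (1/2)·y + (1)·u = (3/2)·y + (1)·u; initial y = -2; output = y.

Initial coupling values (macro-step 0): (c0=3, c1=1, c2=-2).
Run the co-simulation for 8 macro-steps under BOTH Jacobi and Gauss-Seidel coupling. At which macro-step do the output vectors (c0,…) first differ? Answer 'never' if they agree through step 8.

[Jacobi] macro 1: S0 reads c1=1 → after 2×micro: 2; S1 reads c1=1 → after 1×micro: 2; S2 reads c0=3 → after 1×micro: 0 ⇒ (c0=2, c1=2, c2=0)
[Jacobi] macro 2: S0 reads c1=2 → after 2×micro: 1; S1 reads c1=2 → after 1×micro: 1; S2 reads c0=2 → after 1×micro: 2 ⇒ (c0=1, c1=1, c2=2)
[Jacobi] macro 3: S0 reads c1=1 → after 2×micro: 1; S1 reads c1=1 → after 1×micro: 2; S2 reads c0=1 → after 1×micro: 4 ⇒ (c0=1, c1=2, c2=4)
[Jacobi] macro 4: S0 reads c1=2 → after 2×micro: 1; S1 reads c1=2 → after 1×micro: 1; S2 reads c0=1 → after 1×micro: 7 ⇒ (c0=1, c1=1, c2=7)
[Jacobi] macro 5: S0 reads c1=1 → after 2×micro: 1; S1 reads c1=1 → after 1×micro: 2; S2 reads c0=1 → after 1×micro: 23/2 ⇒ (c0=1, c1=2, c2=23/2)
[Jacobi] macro 6: S0 reads c1=2 → after 2×micro: 1; S1 reads c1=2 → after 1×micro: 1; S2 reads c0=1 → after 1×micro: 73/4 ⇒ (c0=1, c1=1, c2=73/4)
[Jacobi] macro 7: S0 reads c1=1 → after 2×micro: 1; S1 reads c1=1 → after 1×micro: 2; S2 reads c0=1 → after 1×micro: 227/8 ⇒ (c0=1, c1=2, c2=227/8)
[Jacobi] macro 8: S0 reads c1=2 → after 2×micro: 1; S1 reads c1=2 → after 1×micro: 1; S2 reads c0=1 → after 1×micro: 697/16 ⇒ (c0=1, c1=1, c2=697/16)
[Gauss-Seidel] macro 1: S0 reads c1=1 → after 2×micro: 2; S1 reads c1=1 → after 1×micro: 2; S2 reads c0=2 → after 1×micro: -1 ⇒ (c0=2, c1=2, c2=-1)
[Gauss-Seidel] macro 2: S0 reads c1=2 → after 2×micro: 1; S1 reads c1=2 → after 1×micro: 1; S2 reads c0=1 → after 1×micro: -1/2 ⇒ (c0=1, c1=1, c2=-1/2)
[Gauss-Seidel] macro 3: S0 reads c1=1 → after 2×micro: 1; S1 reads c1=1 → after 1×micro: 2; S2 reads c0=1 → after 1×micro: 1/4 ⇒ (c0=1, c1=2, c2=1/4)
[Gauss-Seidel] macro 4: S0 reads c1=2 → after 2×micro: 1; S1 reads c1=2 → after 1×micro: 1; S2 reads c0=1 → after 1×micro: 11/8 ⇒ (c0=1, c1=1, c2=11/8)
[Gauss-Seidel] macro 5: S0 reads c1=1 → after 2×micro: 1; S1 reads c1=1 → after 1×micro: 2; S2 reads c0=1 → after 1×micro: 49/16 ⇒ (c0=1, c1=2, c2=49/16)
[Gauss-Seidel] macro 6: S0 reads c1=2 → after 2×micro: 1; S1 reads c1=2 → after 1×micro: 1; S2 reads c0=1 → after 1×micro: 179/32 ⇒ (c0=1, c1=1, c2=179/32)
[Gauss-Seidel] macro 7: S0 reads c1=1 → after 2×micro: 1; S1 reads c1=1 → after 1×micro: 2; S2 reads c0=1 → after 1×micro: 601/64 ⇒ (c0=1, c1=2, c2=601/64)
[Gauss-Seidel] macro 8: S0 reads c1=2 → after 2×micro: 1; S1 reads c1=2 → after 1×micro: 1; S2 reads c0=1 → after 1×micro: 1931/128 ⇒ (c0=1, c1=1, c2=1931/128)

first divergence at macro-step: 1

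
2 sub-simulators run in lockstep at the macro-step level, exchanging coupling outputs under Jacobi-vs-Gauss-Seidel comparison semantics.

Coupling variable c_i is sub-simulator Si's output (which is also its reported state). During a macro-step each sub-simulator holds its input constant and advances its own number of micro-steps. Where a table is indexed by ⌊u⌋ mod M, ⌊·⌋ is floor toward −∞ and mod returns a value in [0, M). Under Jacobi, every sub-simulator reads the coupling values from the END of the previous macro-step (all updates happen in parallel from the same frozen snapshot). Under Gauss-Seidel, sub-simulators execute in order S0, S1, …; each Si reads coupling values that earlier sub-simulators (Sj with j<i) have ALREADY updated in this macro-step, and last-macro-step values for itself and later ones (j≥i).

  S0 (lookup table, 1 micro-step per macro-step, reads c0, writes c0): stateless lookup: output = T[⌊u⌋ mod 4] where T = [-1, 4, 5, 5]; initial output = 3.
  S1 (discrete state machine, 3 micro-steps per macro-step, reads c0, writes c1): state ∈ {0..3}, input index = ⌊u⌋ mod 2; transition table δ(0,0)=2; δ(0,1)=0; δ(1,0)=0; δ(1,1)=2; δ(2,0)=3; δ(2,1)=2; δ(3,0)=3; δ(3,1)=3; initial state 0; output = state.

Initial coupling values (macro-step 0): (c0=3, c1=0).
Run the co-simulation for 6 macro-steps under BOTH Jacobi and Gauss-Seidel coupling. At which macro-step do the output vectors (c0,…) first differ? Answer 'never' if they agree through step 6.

first divergence at macro-step: 2

[Jacobi] macro 1: S0 reads c0=3 → after 1×micro: 5; S1 reads c0=3 → after 3×micro: 0 ⇒ (c0=5, c1=0)
[Jacobi] macro 2: S0 reads c0=5 → after 1×micro: 4; S1 reads c0=5 → after 3×micro: 0 ⇒ (c0=4, c1=0)
[Jacobi] macro 3: S0 reads c0=4 → after 1×micro: -1; S1 reads c0=4 → after 3×micro: 3 ⇒ (c0=-1, c1=3)
[Jacobi] macro 4: S0 reads c0=-1 → after 1×micro: 5; S1 reads c0=-1 → after 3×micro: 3 ⇒ (c0=5, c1=3)
[Jacobi] macro 5: S0 reads c0=5 → after 1×micro: 4; S1 reads c0=5 → after 3×micro: 3 ⇒ (c0=4, c1=3)
[Jacobi] macro 6: S0 reads c0=4 → after 1×micro: -1; S1 reads c0=4 → after 3×micro: 3 ⇒ (c0=-1, c1=3)
[Gauss-Seidel] macro 1: S0 reads c0=3 → after 1×micro: 5; S1 reads c0=5 → after 3×micro: 0 ⇒ (c0=5, c1=0)
[Gauss-Seidel] macro 2: S0 reads c0=5 → after 1×micro: 4; S1 reads c0=4 → after 3×micro: 3 ⇒ (c0=4, c1=3)
[Gauss-Seidel] macro 3: S0 reads c0=4 → after 1×micro: -1; S1 reads c0=-1 → after 3×micro: 3 ⇒ (c0=-1, c1=3)
[Gauss-Seidel] macro 4: S0 reads c0=-1 → after 1×micro: 5; S1 reads c0=5 → after 3×micro: 3 ⇒ (c0=5, c1=3)
[Gauss-Seidel] macro 5: S0 reads c0=5 → after 1×micro: 4; S1 reads c0=4 → after 3×micro: 3 ⇒ (c0=4, c1=3)
[Gauss-Seidel] macro 6: S0 reads c0=4 → after 1×micro: -1; S1 reads c0=-1 → after 3×micro: 3 ⇒ (c0=-1, c1=3)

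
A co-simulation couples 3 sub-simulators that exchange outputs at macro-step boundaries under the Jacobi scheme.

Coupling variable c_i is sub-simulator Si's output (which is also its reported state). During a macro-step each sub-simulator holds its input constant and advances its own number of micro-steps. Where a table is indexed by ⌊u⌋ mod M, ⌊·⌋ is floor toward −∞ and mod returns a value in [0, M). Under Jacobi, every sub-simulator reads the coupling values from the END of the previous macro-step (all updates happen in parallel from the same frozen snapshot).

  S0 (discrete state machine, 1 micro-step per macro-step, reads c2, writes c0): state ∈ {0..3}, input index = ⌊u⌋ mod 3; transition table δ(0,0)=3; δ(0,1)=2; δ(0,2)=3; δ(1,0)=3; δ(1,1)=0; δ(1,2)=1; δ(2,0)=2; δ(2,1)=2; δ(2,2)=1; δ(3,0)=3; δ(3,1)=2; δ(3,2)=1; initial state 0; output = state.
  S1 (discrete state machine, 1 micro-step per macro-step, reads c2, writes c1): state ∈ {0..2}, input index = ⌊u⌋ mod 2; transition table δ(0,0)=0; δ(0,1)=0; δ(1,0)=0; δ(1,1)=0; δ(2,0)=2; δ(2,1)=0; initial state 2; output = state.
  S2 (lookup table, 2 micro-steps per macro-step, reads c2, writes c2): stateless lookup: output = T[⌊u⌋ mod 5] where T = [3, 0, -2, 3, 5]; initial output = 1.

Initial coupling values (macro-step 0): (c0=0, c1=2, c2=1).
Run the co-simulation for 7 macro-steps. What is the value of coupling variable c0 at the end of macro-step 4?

macro 1: S0 reads c2=1 → after 1×micro: 2; S1 reads c2=1 → after 1×micro: 0; S2 reads c2=1 → after 2×micro: 0 ⇒ (c0=2, c1=0, c2=0)
macro 2: S0 reads c2=0 → after 1×micro: 2; S1 reads c2=0 → after 1×micro: 0; S2 reads c2=0 → after 2×micro: 3 ⇒ (c0=2, c1=0, c2=3)
macro 3: S0 reads c2=3 → after 1×micro: 2; S1 reads c2=3 → after 1×micro: 0; S2 reads c2=3 → after 2×micro: 3 ⇒ (c0=2, c1=0, c2=3)
macro 4: S0 reads c2=3 → after 1×micro: 2; S1 reads c2=3 → after 1×micro: 0; S2 reads c2=3 → after 2×micro: 3 ⇒ (c0=2, c1=0, c2=3)
macro 5: S0 reads c2=3 → after 1×micro: 2; S1 reads c2=3 → after 1×micro: 0; S2 reads c2=3 → after 2×micro: 3 ⇒ (c0=2, c1=0, c2=3)
macro 6: S0 reads c2=3 → after 1×micro: 2; S1 reads c2=3 → after 1×micro: 0; S2 reads c2=3 → after 2×micro: 3 ⇒ (c0=2, c1=0, c2=3)
macro 7: S0 reads c2=3 → after 1×micro: 2; S1 reads c2=3 → after 1×micro: 0; S2 reads c2=3 → after 2×micro: 3 ⇒ (c0=2, c1=0, c2=3)

c0 at macro-step 4 = 2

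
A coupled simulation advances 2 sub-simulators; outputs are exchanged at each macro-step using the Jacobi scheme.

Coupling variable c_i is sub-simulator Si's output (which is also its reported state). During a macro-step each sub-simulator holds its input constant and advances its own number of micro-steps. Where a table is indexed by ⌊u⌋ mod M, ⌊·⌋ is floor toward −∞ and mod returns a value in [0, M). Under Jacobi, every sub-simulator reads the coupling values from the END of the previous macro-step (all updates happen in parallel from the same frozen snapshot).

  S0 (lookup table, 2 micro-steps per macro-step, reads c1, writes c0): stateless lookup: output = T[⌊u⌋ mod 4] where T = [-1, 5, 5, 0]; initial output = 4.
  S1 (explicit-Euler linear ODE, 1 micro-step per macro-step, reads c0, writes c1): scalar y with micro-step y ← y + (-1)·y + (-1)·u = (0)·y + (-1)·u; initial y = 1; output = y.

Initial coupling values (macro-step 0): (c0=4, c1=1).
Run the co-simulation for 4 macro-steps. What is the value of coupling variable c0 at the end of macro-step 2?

c0 at macro-step 2 = -1

macro 1: S0 reads c1=1 → after 2×micro: 5; S1 reads c0=4 → after 1×micro: -4 ⇒ (c0=5, c1=-4)
macro 2: S0 reads c1=-4 → after 2×micro: -1; S1 reads c0=5 → after 1×micro: -5 ⇒ (c0=-1, c1=-5)
macro 3: S0 reads c1=-5 → after 2×micro: 0; S1 reads c0=-1 → after 1×micro: 1 ⇒ (c0=0, c1=1)
macro 4: S0 reads c1=1 → after 2×micro: 5; S1 reads c0=0 → after 1×micro: 0 ⇒ (c0=5, c1=0)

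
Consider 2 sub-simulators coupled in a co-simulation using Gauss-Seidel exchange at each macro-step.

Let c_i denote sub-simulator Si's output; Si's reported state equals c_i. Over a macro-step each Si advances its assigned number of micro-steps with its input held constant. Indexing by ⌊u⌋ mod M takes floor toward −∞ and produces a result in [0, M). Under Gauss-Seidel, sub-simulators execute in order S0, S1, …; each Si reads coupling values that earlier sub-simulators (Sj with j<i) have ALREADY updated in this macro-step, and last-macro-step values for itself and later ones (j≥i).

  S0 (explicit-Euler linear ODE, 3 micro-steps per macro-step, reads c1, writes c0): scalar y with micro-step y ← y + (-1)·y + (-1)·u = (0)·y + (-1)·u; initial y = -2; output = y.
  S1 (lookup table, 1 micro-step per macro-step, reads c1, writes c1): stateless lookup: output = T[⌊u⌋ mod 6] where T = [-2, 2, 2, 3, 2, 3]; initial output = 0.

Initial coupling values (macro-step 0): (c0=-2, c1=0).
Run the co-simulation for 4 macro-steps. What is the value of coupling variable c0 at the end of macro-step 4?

c0 at macro-step 4 = -2

macro 1: S0 reads c1=0 → after 3×micro: 0; S1 reads c1=0 → after 1×micro: -2 ⇒ (c0=0, c1=-2)
macro 2: S0 reads c1=-2 → after 3×micro: 2; S1 reads c1=-2 → after 1×micro: 2 ⇒ (c0=2, c1=2)
macro 3: S0 reads c1=2 → after 3×micro: -2; S1 reads c1=2 → after 1×micro: 2 ⇒ (c0=-2, c1=2)
macro 4: S0 reads c1=2 → after 3×micro: -2; S1 reads c1=2 → after 1×micro: 2 ⇒ (c0=-2, c1=2)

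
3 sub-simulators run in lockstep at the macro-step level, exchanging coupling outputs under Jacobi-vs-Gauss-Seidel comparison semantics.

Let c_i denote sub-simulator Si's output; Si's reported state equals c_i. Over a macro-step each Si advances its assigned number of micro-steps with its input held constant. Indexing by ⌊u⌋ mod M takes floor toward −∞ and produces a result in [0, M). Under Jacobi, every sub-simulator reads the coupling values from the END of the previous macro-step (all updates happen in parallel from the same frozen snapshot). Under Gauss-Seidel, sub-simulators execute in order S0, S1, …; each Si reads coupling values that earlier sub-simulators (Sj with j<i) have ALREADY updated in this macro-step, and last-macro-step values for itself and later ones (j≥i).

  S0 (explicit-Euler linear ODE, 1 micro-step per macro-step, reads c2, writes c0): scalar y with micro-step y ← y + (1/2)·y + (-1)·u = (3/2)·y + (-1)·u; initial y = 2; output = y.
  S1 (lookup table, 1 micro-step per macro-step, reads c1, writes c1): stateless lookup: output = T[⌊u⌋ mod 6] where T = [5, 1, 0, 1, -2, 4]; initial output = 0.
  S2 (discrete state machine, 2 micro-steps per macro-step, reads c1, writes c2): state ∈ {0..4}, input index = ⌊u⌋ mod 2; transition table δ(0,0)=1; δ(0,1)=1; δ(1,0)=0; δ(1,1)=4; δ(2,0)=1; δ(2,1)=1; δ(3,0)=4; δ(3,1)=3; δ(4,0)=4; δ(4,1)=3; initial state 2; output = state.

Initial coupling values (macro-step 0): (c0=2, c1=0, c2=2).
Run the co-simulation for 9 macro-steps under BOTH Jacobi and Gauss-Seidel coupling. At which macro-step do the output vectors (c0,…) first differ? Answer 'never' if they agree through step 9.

first divergence at macro-step: 1

[Jacobi] macro 1: S0 reads c2=2 → after 1×micro: 1; S1 reads c1=0 → after 1×micro: 5; S2 reads c1=0 → after 2×micro: 0 ⇒ (c0=1, c1=5, c2=0)
[Jacobi] macro 2: S0 reads c2=0 → after 1×micro: 3/2; S1 reads c1=5 → after 1×micro: 4; S2 reads c1=5 → after 2×micro: 4 ⇒ (c0=3/2, c1=4, c2=4)
[Jacobi] macro 3: S0 reads c2=4 → after 1×micro: -7/4; S1 reads c1=4 → after 1×micro: -2; S2 reads c1=4 → after 2×micro: 4 ⇒ (c0=-7/4, c1=-2, c2=4)
[Jacobi] macro 4: S0 reads c2=4 → after 1×micro: -53/8; S1 reads c1=-2 → after 1×micro: -2; S2 reads c1=-2 → after 2×micro: 4 ⇒ (c0=-53/8, c1=-2, c2=4)
[Jacobi] macro 5: S0 reads c2=4 → after 1×micro: -223/16; S1 reads c1=-2 → after 1×micro: -2; S2 reads c1=-2 → after 2×micro: 4 ⇒ (c0=-223/16, c1=-2, c2=4)
[Jacobi] macro 6: S0 reads c2=4 → after 1×micro: -797/32; S1 reads c1=-2 → after 1×micro: -2; S2 reads c1=-2 → after 2×micro: 4 ⇒ (c0=-797/32, c1=-2, c2=4)
[Jacobi] macro 7: S0 reads c2=4 → after 1×micro: -2647/64; S1 reads c1=-2 → after 1×micro: -2; S2 reads c1=-2 → after 2×micro: 4 ⇒ (c0=-2647/64, c1=-2, c2=4)
[Jacobi] macro 8: S0 reads c2=4 → after 1×micro: -8453/128; S1 reads c1=-2 → after 1×micro: -2; S2 reads c1=-2 → after 2×micro: 4 ⇒ (c0=-8453/128, c1=-2, c2=4)
[Jacobi] macro 9: S0 reads c2=4 → after 1×micro: -26383/256; S1 reads c1=-2 → after 1×micro: -2; S2 reads c1=-2 → after 2×micro: 4 ⇒ (c0=-26383/256, c1=-2, c2=4)
[Gauss-Seidel] macro 1: S0 reads c2=2 → after 1×micro: 1; S1 reads c1=0 → after 1×micro: 5; S2 reads c1=5 → after 2×micro: 4 ⇒ (c0=1, c1=5, c2=4)
[Gauss-Seidel] macro 2: S0 reads c2=4 → after 1×micro: -5/2; S1 reads c1=5 → after 1×micro: 4; S2 reads c1=4 → after 2×micro: 4 ⇒ (c0=-5/2, c1=4, c2=4)
[Gauss-Seidel] macro 3: S0 reads c2=4 → after 1×micro: -31/4; S1 reads c1=4 → after 1×micro: -2; S2 reads c1=-2 → after 2×micro: 4 ⇒ (c0=-31/4, c1=-2, c2=4)
[Gauss-Seidel] macro 4: S0 reads c2=4 → after 1×micro: -125/8; S1 reads c1=-2 → after 1×micro: -2; S2 reads c1=-2 → after 2×micro: 4 ⇒ (c0=-125/8, c1=-2, c2=4)
[Gauss-Seidel] macro 5: S0 reads c2=4 → after 1×micro: -439/16; S1 reads c1=-2 → after 1×micro: -2; S2 reads c1=-2 → after 2×micro: 4 ⇒ (c0=-439/16, c1=-2, c2=4)
[Gauss-Seidel] macro 6: S0 reads c2=4 → after 1×micro: -1445/32; S1 reads c1=-2 → after 1×micro: -2; S2 reads c1=-2 → after 2×micro: 4 ⇒ (c0=-1445/32, c1=-2, c2=4)
[Gauss-Seidel] macro 7: S0 reads c2=4 → after 1×micro: -4591/64; S1 reads c1=-2 → after 1×micro: -2; S2 reads c1=-2 → after 2×micro: 4 ⇒ (c0=-4591/64, c1=-2, c2=4)
[Gauss-Seidel] macro 8: S0 reads c2=4 → after 1×micro: -14285/128; S1 reads c1=-2 → after 1×micro: -2; S2 reads c1=-2 → after 2×micro: 4 ⇒ (c0=-14285/128, c1=-2, c2=4)
[Gauss-Seidel] macro 9: S0 reads c2=4 → after 1×micro: -43879/256; S1 reads c1=-2 → after 1×micro: -2; S2 reads c1=-2 → after 2×micro: 4 ⇒ (c0=-43879/256, c1=-2, c2=4)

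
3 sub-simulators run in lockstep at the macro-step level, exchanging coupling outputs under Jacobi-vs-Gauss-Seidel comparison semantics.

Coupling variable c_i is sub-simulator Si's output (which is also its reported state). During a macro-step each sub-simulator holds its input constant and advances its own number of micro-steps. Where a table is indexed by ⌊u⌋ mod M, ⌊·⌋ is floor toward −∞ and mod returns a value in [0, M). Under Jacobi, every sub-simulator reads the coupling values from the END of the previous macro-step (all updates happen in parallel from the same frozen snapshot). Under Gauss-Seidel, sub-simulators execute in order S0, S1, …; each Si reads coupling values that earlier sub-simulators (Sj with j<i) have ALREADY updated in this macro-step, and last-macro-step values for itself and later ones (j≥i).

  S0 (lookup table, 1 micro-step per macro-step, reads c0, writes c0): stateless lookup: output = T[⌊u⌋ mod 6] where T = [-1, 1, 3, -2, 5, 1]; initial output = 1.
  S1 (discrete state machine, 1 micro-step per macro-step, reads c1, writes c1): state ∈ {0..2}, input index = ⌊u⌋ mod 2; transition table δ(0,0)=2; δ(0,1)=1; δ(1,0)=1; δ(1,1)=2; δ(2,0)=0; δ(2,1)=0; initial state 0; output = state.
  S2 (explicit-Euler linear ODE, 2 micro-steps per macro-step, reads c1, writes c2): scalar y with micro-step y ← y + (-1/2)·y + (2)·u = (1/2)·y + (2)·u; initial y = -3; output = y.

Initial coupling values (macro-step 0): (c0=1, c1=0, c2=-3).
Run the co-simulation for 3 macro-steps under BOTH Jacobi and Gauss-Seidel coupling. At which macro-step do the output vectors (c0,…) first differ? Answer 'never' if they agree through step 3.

first divergence at macro-step: 1

[Jacobi] macro 1: S0 reads c0=1 → after 1×micro: 1; S1 reads c1=0 → after 1×micro: 2; S2 reads c1=0 → after 2×micro: -3/4 ⇒ (c0=1, c1=2, c2=-3/4)
[Jacobi] macro 2: S0 reads c0=1 → after 1×micro: 1; S1 reads c1=2 → after 1×micro: 0; S2 reads c1=2 → after 2×micro: 93/16 ⇒ (c0=1, c1=0, c2=93/16)
[Jacobi] macro 3: S0 reads c0=1 → after 1×micro: 1; S1 reads c1=0 → after 1×micro: 2; S2 reads c1=0 → after 2×micro: 93/64 ⇒ (c0=1, c1=2, c2=93/64)
[Gauss-Seidel] macro 1: S0 reads c0=1 → after 1×micro: 1; S1 reads c1=0 → after 1×micro: 2; S2 reads c1=2 → after 2×micro: 21/4 ⇒ (c0=1, c1=2, c2=21/4)
[Gauss-Seidel] macro 2: S0 reads c0=1 → after 1×micro: 1; S1 reads c1=2 → after 1×micro: 0; S2 reads c1=0 → after 2×micro: 21/16 ⇒ (c0=1, c1=0, c2=21/16)
[Gauss-Seidel] macro 3: S0 reads c0=1 → after 1×micro: 1; S1 reads c1=0 → after 1×micro: 2; S2 reads c1=2 → after 2×micro: 405/64 ⇒ (c0=1, c1=2, c2=405/64)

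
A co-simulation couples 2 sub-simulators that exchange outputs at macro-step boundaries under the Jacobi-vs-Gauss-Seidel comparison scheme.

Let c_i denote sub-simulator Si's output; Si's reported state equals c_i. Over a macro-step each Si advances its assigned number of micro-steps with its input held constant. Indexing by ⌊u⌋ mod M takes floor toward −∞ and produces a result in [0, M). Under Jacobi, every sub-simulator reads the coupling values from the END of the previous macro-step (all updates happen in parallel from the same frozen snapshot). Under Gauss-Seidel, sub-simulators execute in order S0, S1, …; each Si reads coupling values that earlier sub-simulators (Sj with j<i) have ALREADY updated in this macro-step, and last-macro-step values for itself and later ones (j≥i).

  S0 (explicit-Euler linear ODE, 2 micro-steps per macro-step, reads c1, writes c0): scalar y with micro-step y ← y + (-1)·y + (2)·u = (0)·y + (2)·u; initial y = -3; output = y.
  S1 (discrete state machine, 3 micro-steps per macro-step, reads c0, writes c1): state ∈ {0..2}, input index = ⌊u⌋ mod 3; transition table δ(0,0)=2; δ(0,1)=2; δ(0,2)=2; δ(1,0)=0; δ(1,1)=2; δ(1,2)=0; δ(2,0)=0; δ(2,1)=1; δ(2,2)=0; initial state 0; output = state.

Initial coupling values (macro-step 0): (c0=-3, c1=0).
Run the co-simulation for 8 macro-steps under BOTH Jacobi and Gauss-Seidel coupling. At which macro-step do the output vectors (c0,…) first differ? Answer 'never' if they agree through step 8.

[Jacobi] macro 1: S0 reads c1=0 → after 2×micro: 0; S1 reads c0=-3 → after 3×micro: 2 ⇒ (c0=0, c1=2)
[Jacobi] macro 2: S0 reads c1=2 → after 2×micro: 4; S1 reads c0=0 → after 3×micro: 0 ⇒ (c0=4, c1=0)
[Jacobi] macro 3: S0 reads c1=0 → after 2×micro: 0; S1 reads c0=4 → after 3×micro: 2 ⇒ (c0=0, c1=2)
[Jacobi] macro 4: S0 reads c1=2 → after 2×micro: 4; S1 reads c0=0 → after 3×micro: 0 ⇒ (c0=4, c1=0)
[Jacobi] macro 5: S0 reads c1=0 → after 2×micro: 0; S1 reads c0=4 → after 3×micro: 2 ⇒ (c0=0, c1=2)
[Jacobi] macro 6: S0 reads c1=2 → after 2×micro: 4; S1 reads c0=0 → after 3×micro: 0 ⇒ (c0=4, c1=0)
[Jacobi] macro 7: S0 reads c1=0 → after 2×micro: 0; S1 reads c0=4 → after 3×micro: 2 ⇒ (c0=0, c1=2)
[Jacobi] macro 8: S0 reads c1=2 → after 2×micro: 4; S1 reads c0=0 → after 3×micro: 0 ⇒ (c0=4, c1=0)
[Gauss-Seidel] macro 1: S0 reads c1=0 → after 2×micro: 0; S1 reads c0=0 → after 3×micro: 2 ⇒ (c0=0, c1=2)
[Gauss-Seidel] macro 2: S0 reads c1=2 → after 2×micro: 4; S1 reads c0=4 → after 3×micro: 1 ⇒ (c0=4, c1=1)
[Gauss-Seidel] macro 3: S0 reads c1=1 → after 2×micro: 2; S1 reads c0=2 → after 3×micro: 0 ⇒ (c0=2, c1=0)
[Gauss-Seidel] macro 4: S0 reads c1=0 → after 2×micro: 0; S1 reads c0=0 → after 3×micro: 2 ⇒ (c0=0, c1=2)
[Gauss-Seidel] macro 5: S0 reads c1=2 → after 2×micro: 4; S1 reads c0=4 → after 3×micro: 1 ⇒ (c0=4, c1=1)
[Gauss-Seidel] macro 6: S0 reads c1=1 → after 2×micro: 2; S1 reads c0=2 → after 3×micro: 0 ⇒ (c0=2, c1=0)
[Gauss-Seidel] macro 7: S0 reads c1=0 → after 2×micro: 0; S1 reads c0=0 → after 3×micro: 2 ⇒ (c0=0, c1=2)
[Gauss-Seidel] macro 8: S0 reads c1=2 → after 2×micro: 4; S1 reads c0=4 → after 3×micro: 1 ⇒ (c0=4, c1=1)

first divergence at macro-step: 2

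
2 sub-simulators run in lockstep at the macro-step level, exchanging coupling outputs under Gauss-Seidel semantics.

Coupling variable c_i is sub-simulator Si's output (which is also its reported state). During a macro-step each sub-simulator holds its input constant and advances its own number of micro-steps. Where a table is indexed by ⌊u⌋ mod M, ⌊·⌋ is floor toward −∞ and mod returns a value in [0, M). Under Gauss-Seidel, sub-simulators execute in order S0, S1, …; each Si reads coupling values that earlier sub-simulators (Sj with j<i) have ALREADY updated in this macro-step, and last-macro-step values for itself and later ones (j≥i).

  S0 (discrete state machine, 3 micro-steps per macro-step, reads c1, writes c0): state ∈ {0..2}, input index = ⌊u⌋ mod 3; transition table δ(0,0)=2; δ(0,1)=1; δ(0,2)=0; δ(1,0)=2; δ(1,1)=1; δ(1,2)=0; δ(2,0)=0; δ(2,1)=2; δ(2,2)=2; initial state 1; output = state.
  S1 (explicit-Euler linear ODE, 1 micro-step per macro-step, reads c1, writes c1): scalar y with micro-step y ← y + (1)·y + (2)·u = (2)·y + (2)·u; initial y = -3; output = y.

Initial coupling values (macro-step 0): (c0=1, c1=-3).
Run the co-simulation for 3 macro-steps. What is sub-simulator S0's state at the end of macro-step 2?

macro 1: S0 reads c1=-3 → after 3×micro: 2; S1 reads c1=-3 → after 1×micro: -12 ⇒ (c0=2, c1=-12)
macro 2: S0 reads c1=-12 → after 3×micro: 0; S1 reads c1=-12 → after 1×micro: -48 ⇒ (c0=0, c1=-48)
macro 3: S0 reads c1=-48 → after 3×micro: 2; S1 reads c1=-48 → after 1×micro: -192 ⇒ (c0=2, c1=-192)

S0 state at macro-step 2 = 0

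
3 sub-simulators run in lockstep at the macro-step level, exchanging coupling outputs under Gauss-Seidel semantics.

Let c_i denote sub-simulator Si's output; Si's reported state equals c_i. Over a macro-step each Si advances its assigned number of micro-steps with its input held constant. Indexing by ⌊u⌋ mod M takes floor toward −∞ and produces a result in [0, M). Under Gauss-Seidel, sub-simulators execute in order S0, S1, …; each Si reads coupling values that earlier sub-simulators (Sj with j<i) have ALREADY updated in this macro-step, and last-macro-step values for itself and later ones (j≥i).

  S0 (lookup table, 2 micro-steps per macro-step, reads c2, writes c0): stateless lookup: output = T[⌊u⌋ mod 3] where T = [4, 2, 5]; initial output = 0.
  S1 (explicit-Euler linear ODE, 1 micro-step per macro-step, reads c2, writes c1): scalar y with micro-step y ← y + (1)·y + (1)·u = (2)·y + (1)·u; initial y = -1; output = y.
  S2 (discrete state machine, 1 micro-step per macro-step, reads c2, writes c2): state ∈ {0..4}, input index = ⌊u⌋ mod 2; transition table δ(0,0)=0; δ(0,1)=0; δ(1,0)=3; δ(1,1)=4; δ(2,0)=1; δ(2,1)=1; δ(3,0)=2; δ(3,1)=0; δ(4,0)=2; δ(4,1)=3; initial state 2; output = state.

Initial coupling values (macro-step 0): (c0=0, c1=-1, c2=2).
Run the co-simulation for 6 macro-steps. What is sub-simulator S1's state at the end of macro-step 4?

S1 state at macro-step 4 = 14

macro 1: S0 reads c2=2 → after 2×micro: 5; S1 reads c2=2 → after 1×micro: 0; S2 reads c2=2 → after 1×micro: 1 ⇒ (c0=5, c1=0, c2=1)
macro 2: S0 reads c2=1 → after 2×micro: 2; S1 reads c2=1 → after 1×micro: 1; S2 reads c2=1 → after 1×micro: 4 ⇒ (c0=2, c1=1, c2=4)
macro 3: S0 reads c2=4 → after 2×micro: 2; S1 reads c2=4 → after 1×micro: 6; S2 reads c2=4 → after 1×micro: 2 ⇒ (c0=2, c1=6, c2=2)
macro 4: S0 reads c2=2 → after 2×micro: 5; S1 reads c2=2 → after 1×micro: 14; S2 reads c2=2 → after 1×micro: 1 ⇒ (c0=5, c1=14, c2=1)
macro 5: S0 reads c2=1 → after 2×micro: 2; S1 reads c2=1 → after 1×micro: 29; S2 reads c2=1 → after 1×micro: 4 ⇒ (c0=2, c1=29, c2=4)
macro 6: S0 reads c2=4 → after 2×micro: 2; S1 reads c2=4 → after 1×micro: 62; S2 reads c2=4 → after 1×micro: 2 ⇒ (c0=2, c1=62, c2=2)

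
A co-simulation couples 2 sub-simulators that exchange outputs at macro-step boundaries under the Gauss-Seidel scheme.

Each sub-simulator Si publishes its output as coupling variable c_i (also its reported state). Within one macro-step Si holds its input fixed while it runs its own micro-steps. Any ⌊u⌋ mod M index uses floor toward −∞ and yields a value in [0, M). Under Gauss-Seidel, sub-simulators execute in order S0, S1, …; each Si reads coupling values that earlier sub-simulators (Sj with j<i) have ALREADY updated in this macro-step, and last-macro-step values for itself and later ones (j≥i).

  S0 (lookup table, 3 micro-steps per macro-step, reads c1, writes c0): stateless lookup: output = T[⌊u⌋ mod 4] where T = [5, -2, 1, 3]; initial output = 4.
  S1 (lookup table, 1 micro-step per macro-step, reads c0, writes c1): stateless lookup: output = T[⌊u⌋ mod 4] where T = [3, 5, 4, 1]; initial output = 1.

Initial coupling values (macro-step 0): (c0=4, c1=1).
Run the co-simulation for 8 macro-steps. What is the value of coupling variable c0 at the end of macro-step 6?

c0 at macro-step 6 = 5

macro 1: S0 reads c1=1 → after 3×micro: -2; S1 reads c0=-2 → after 1×micro: 4 ⇒ (c0=-2, c1=4)
macro 2: S0 reads c1=4 → after 3×micro: 5; S1 reads c0=5 → after 1×micro: 5 ⇒ (c0=5, c1=5)
macro 3: S0 reads c1=5 → after 3×micro: -2; S1 reads c0=-2 → after 1×micro: 4 ⇒ (c0=-2, c1=4)
macro 4: S0 reads c1=4 → after 3×micro: 5; S1 reads c0=5 → after 1×micro: 5 ⇒ (c0=5, c1=5)
macro 5: S0 reads c1=5 → after 3×micro: -2; S1 reads c0=-2 → after 1×micro: 4 ⇒ (c0=-2, c1=4)
macro 6: S0 reads c1=4 → after 3×micro: 5; S1 reads c0=5 → after 1×micro: 5 ⇒ (c0=5, c1=5)
macro 7: S0 reads c1=5 → after 3×micro: -2; S1 reads c0=-2 → after 1×micro: 4 ⇒ (c0=-2, c1=4)
macro 8: S0 reads c1=4 → after 3×micro: 5; S1 reads c0=5 → after 1×micro: 5 ⇒ (c0=5, c1=5)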